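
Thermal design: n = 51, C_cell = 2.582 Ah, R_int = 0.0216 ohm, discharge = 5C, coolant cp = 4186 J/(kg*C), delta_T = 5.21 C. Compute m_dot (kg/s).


Step 1: I = 5 * 2.582 = 12.91 A
Step 2: Q_cell = I^2 * R = 12.91^2 * 0.0216 = 3.6 W
Step 3: Q_total = 51 * 3.6 = 183.6 W
Step 4: m_dot = Q_total / (cp * dT) = 183.6 / (4186 * 5.21) = 0.008419 kg/s

0.008419 kg/s


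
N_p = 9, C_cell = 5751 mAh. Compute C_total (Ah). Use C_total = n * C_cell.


Convert: C_cell = 5751 mAh = 5.751 Ah
C_total = 9 * 5.751 = 51.759 Ah

51.759 Ah


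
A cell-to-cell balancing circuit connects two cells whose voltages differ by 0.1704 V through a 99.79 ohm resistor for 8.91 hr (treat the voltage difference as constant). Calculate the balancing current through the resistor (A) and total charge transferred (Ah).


I_bal = dV / R = 0.1704 / 99.79 = 0.0017076 A
Q = I_bal * t = 0.0017076 * 8.91 = 0.01521 Ah

I=0.0017076 A, Q=0.01521 Ah


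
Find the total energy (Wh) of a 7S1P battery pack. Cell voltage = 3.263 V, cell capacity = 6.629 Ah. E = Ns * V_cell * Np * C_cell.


E = Ns * Vcell * Np * Ccell = 7 * 3.263 * 1 * 6.629 = 151.4 Wh

151.4 Wh


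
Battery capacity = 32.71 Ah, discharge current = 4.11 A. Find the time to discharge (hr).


Runtime = 32.71 Ah / 4.11 A = 7.959 hr

7.959 hr


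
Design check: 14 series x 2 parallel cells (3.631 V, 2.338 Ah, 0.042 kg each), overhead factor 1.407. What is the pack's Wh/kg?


Step 1: V_pack = 14 * 3.631 = 50.834 V
Step 2: C_pack = 2 * 2.338 = 4.676 Ah
Step 3: E_pack = V_pack * C_pack = 50.834 * 4.676 = 237.7 Wh
Step 4: m_pack = 14 * 2 * 0.042 * 1.407 = 1.6546 kg
Step 5: ED = E_pack / m_pack = 237.7 / 1.6546 = 143.7 Wh/kg

143.7 Wh/kg


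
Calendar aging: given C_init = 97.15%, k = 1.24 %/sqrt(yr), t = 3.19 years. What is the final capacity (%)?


Step 1: sqrt(3.19 yr) = 1.7861
Step 2: drop = 1.24 * 1.7861 = 2.2148
Step 3: C_final = 97.15 - 2.2148 = 94.94%

94.94%


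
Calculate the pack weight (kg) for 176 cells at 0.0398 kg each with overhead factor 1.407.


Cell mass sum = 176 * 0.0398 = 7.0048 kg
With overhead 1.407: m_pack = 7.0048 * 1.407 = 9.856 kg

9.856 kg


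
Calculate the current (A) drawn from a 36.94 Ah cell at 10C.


At 10C: I = 10 * 36.94 Ah = 369.4 A

369.4 A


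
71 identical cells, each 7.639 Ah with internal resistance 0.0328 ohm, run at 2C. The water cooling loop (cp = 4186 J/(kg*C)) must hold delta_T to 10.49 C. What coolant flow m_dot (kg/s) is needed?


Step 1: I = 2 * 7.639 = 15.278 A
Step 2: Q_cell = I^2 * R = 15.278^2 * 0.0328 = 7.6561 W
Step 3: Q_total = 71 * 7.6561 = 543.58 W
Step 4: m_dot = Q_total / (cp * dT) = 543.58 / (4186 * 10.49) = 0.01238 kg/s

0.01238 kg/s


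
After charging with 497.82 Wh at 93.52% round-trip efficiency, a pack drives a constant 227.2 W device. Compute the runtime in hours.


Step 1: E_discharge = eta/100 * E_charge = 93.52/100 * 497.82 = 465.56 Wh
Step 2: t = E_discharge / P = 465.56 / 227.2 = 2.049 hr

2.049 hr


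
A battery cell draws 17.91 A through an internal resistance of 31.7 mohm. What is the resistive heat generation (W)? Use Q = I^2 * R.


Convert: R = 31.7 mohm = 0.0317 ohm
Q = I^2 * R = 17.91^2 * 0.0317 = 10.17 W

10.17 W


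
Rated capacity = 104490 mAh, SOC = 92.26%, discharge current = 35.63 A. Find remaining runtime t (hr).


Convert: C_total = 104490 mAh = 104.49 Ah
Step 1: remaining = SOC/100 * C_total = 92.26/100 * 104.49 = 96.402 Ah
Step 2: t = remaining / I = 96.402 / 35.63 = 2.706 hr

2.706 hr


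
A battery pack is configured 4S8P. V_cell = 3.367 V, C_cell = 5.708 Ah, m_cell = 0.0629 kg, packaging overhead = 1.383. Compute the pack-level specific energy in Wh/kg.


Step 1: V_pack = 4 * 3.367 = 13.468 V
Step 2: C_pack = 8 * 5.708 = 45.664 Ah
Step 3: E_pack = V_pack * C_pack = 13.468 * 45.664 = 615 Wh
Step 4: m_pack = 4 * 8 * 0.0629 * 1.383 = 2.7837 kg
Step 5: ED = E_pack / m_pack = 615 / 2.7837 = 220.9 Wh/kg

220.9 Wh/kg


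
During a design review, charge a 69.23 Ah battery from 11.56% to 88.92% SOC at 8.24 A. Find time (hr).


delta_Ah = 69.23 * (88.92 - 11.56) / 100 = 53.556 Ah
t = delta_Ah / I = 53.556 / 8.24 = 6.500 hr

6.500 hr


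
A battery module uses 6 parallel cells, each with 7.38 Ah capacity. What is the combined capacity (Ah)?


Parallel capacities add: 6 * 7.38 Ah = 44.28 Ah

44.28 Ah


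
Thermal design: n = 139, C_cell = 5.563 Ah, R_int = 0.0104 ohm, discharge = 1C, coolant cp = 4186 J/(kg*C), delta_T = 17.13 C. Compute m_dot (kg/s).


Step 1: I = 1 * 5.563 = 5.563 A
Step 2: Q_cell = I^2 * R = 5.563^2 * 0.0104 = 0.32185 W
Step 3: Q_total = 139 * 0.32185 = 44.737 W
Step 4: m_dot = Q_total / (cp * dT) = 44.737 / (4186 * 17.13) = 6.239e-04 kg/s

6.239e-04 kg/s


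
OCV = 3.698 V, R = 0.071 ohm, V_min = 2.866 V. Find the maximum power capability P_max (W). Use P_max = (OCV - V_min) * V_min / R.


P_max = (OCV - V_min) * V_min / R = (3.698 - 2.866) * 2.866 / 0.071 = 0.832 * 2.866 / 0.071 = 33.58 W

33.58 W


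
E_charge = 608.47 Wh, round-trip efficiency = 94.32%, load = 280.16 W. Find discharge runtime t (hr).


Step 1: E_discharge = eta/100 * E_charge = 94.32/100 * 608.47 = 573.91 Wh
Step 2: t = E_discharge / P = 573.91 / 280.16 = 2.049 hr

2.049 hr


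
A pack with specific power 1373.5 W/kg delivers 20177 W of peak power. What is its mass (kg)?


m = P / SP = 20177 / 1373.5 = 14.69 kg

14.69 kg


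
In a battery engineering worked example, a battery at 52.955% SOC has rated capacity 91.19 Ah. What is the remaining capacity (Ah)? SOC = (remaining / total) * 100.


remaining = SOC / 100 * total = 52.955 / 100 * 91.19 = 48.29 Ah

48.29 Ah


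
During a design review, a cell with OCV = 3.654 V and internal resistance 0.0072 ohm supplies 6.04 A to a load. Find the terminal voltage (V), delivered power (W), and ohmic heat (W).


Step 1: V_terminal = OCV - I*R = 3.654 - 6.04 * 0.0072 = 3.6105 V
Step 2: P_out = V_terminal * I = 3.6105 * 6.04 = 21.81 W
Step 3: Q = I^2 * R = 6.04^2 * 0.0072 = 0.2627 W

V=3.6105 V, P=21.81 W, Q=0.2627 W


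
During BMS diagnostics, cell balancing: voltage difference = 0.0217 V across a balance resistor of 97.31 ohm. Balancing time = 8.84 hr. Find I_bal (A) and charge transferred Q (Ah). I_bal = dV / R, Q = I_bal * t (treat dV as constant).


First, Ohm's law: I_bal = 0.0217 V / 97.31 ohm = 2.2300e-04 A
Then Q = I * t = 2.2300e-04 A * 8.84 hr = 0.001971 Ah

I=2.2300e-04 A, Q=0.001971 Ah


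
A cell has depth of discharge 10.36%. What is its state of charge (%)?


SOC = 100 - DOD = 100 - 10.36 = 89.64%

89.64%


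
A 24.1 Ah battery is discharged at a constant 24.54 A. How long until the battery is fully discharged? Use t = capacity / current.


t = capacity / current = 24.1 / 24.54 = 0.9821 hr

0.9821 hr


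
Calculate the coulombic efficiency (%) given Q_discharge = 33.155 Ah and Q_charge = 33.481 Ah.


eta_c = Q_dis / Q_chg * 100 = 33.155 / 33.481 * 100 = 99.03%

99.03%


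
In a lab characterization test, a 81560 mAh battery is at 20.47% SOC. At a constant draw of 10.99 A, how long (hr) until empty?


Convert: C_total = 81560 mAh = 81.56 Ah
Step 1: remaining = SOC/100 * C_total = 20.47/100 * 81.56 = 16.695 Ah
Step 2: t = remaining / I = 16.695 / 10.99 = 1.519 hr

1.519 hr


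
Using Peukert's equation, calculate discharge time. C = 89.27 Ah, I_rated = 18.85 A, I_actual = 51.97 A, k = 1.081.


Step 1: t_rated = C / I_rated = 89.27 / 18.85 = 4.7358 hr
Step 2: ratio = 18.85 / 51.97 = 0.36271
Step 3: ratio^k = 0.36271^1.081 = 0.33411
Step 4: t = t_rated * ratio^k = 4.7358 * 0.33411 = 1.582 hr

1.582 hr


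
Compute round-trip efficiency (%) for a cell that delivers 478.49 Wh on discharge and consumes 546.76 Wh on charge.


Round-trip efficiency = 478.49/546.76 * 100% = 87.51%

87.51%


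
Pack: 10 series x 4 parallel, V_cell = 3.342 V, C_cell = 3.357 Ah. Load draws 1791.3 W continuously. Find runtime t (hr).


Step 1: E_pack = Ns * V_cell * Np * C_cell = 10 * 3.342 * 4 * 3.357 = 448.76 Wh
Step 2: t = E_pack / P = 448.76 / 1791.3 = 0.2505 hr

0.2505 hr


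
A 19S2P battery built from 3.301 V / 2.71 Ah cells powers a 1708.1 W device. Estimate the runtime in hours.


Step 1: E_pack = Ns * V_cell * Np * C_cell = 19 * 3.301 * 2 * 2.71 = 339.94 Wh
Step 2: t = E_pack / P = 339.94 / 1708.1 = 0.1990 hr

0.1990 hr


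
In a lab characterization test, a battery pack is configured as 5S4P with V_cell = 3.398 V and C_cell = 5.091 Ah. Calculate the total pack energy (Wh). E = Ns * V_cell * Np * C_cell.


E = Ns * Vcell * Np * Ccell = 5 * 3.398 * 4 * 5.091 = 346.0 Wh

346.0 Wh


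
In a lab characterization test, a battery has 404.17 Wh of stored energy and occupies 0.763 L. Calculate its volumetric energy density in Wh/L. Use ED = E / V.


ED = E / V = 404.17 / 0.763 = 529.7 Wh/L

529.7 Wh/L


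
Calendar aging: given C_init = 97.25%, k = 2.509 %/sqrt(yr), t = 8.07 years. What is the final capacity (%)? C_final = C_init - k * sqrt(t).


sqrt(t) = sqrt(8.07) = 2.8408
C_final = 97.25 - 2.509 * 2.8408 = 90.12%

90.12%


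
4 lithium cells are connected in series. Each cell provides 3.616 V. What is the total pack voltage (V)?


V_pack = n * V_cell = 4 * 3.616 = 14.464 V

14.464 V


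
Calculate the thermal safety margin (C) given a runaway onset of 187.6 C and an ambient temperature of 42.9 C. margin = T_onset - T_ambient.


Safety margin = 187.6 C - 42.9 C = 144.7 C

144.7 C


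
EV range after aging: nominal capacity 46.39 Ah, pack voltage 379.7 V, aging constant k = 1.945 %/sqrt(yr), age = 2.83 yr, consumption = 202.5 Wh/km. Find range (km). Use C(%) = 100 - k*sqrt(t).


Step 1: capacity retention = 100 - 1.945 * sqrt(2.83) = 100 - 1.945 * 1.6823 = 96.728%
Step 2: C_now = 46.39 * 96.728/100 = 44.872 Ah
Step 3: E_pack = V * C_now = 379.7 * 44.872 = 17038 Wh
Step 4: range = E_pack / consumption = 17038 / 202.5 = 84.14 km

84.14 km


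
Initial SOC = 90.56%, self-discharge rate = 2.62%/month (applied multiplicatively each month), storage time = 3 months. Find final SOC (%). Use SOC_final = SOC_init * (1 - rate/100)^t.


decay = (1 - 2.62/100)^3 = 0.92344
SOC_final = 90.56 * 0.92344 = 83.63%

83.63%


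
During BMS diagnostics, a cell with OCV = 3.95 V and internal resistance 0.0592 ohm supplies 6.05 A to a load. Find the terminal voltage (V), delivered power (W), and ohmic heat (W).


Step 1: V_terminal = OCV - I*R = 3.95 - 6.05 * 0.0592 = 3.5918 V
Step 2: P_out = V_terminal * I = 3.5918 * 6.05 = 21.73 W
Step 3: Q = I^2 * R = 6.05^2 * 0.0592 = 2.167 W

V=3.5918 V, P=21.73 W, Q=2.167 W


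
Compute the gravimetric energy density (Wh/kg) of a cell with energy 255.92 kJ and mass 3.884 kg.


Convert: E = 255.92 kJ = 71.089 Wh
ED = E / m = 71.089 / 3.884 = 18.30 Wh/kg

18.30 Wh/kg


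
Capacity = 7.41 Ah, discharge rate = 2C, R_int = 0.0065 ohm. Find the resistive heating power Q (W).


Step 1: I = C_rate * capacity = 2 * 7.41 = 14.82 A
Step 2: Q = I^2 * R = 14.82^2 * 0.0065 = 219.63 * 0.0065 = 1.428 W

1.428 W


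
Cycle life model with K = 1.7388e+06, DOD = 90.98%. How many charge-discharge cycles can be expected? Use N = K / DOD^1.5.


DOD^1.5 = 867.8
N = K / DOD^1.5 = 1.7388e+06 / 867.8 = 2004

2004 cycles


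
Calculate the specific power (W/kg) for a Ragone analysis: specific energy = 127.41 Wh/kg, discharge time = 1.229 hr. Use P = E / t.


P_specific = E / t = 127.41 / 1.229 = 103.7 W/kg

103.7 W/kg


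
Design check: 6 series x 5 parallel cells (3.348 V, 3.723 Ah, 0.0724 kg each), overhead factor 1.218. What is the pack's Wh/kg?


Step 1: V_pack = 6 * 3.348 = 20.088 V
Step 2: C_pack = 5 * 3.723 = 18.615 Ah
Step 3: E_pack = V_pack * C_pack = 20.088 * 18.615 = 373.94 Wh
Step 4: m_pack = 6 * 5 * 0.0724 * 1.218 = 2.6455 kg
Step 5: ED = E_pack / m_pack = 373.94 / 2.6455 = 141.3 Wh/kg

141.3 Wh/kg


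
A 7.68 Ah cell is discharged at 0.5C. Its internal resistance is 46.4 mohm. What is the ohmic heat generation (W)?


Convert: R = 46.4 mohm = 0.0464 ohm
Step 1: I = C_rate * capacity = 0.5 * 7.68 = 3.84 A
Step 2: Q = I^2 * R = 3.84^2 * 0.0464 = 14.746 * 0.0464 = 0.6842 W

0.6842 W


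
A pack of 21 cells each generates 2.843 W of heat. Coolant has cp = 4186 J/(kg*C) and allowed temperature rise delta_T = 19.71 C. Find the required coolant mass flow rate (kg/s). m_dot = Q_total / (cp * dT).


Q_total = 21 * 2.843 = 59.703 W
m_dot = Q_total / (cp * dT) = 59.703 / (4186 * 19.71) = 7.236e-04 kg/s

7.236e-04 kg/s


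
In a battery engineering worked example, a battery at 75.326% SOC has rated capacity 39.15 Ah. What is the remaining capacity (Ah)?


remaining = SOC / 100 * total = 75.326 / 100 * 39.15 = 29.49 Ah

29.49 Ah


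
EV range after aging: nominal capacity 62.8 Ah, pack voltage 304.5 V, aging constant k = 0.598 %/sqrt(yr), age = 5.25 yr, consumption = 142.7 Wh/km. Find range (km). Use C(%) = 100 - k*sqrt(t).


Step 1: capacity retention = 100 - 0.598 * sqrt(5.25) = 100 - 0.598 * 2.2913 = 98.63%
Step 2: C_now = 62.8 * 98.63/100 = 61.94 Ah
Step 3: E_pack = V * C_now = 304.5 * 61.94 = 18861 Wh
Step 4: range = E_pack / consumption = 18861 / 142.7 = 132.2 km

132.2 km


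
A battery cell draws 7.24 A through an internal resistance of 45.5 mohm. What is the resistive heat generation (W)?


Convert: R = 45.5 mohm = 0.0455 ohm
Q = I^2 * R = 7.24^2 * 0.0455 = 2.385 W

2.385 W


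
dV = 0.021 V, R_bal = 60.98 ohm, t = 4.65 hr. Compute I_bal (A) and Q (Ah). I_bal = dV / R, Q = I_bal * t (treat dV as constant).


First, Ohm's law: I_bal = 0.021 V / 60.98 ohm = 3.4438e-04 A
Then Q = I * t = 3.4438e-04 A * 4.65 hr = 0.001601 Ah

I=3.4438e-04 A, Q=0.001601 Ah


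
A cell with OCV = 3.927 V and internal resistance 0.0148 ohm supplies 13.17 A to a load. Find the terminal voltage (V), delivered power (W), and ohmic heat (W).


Step 1: V_terminal = OCV - I*R = 3.927 - 13.17 * 0.0148 = 3.7321 V
Step 2: P_out = V_terminal * I = 3.7321 * 13.17 = 49.15 W
Step 3: Q = I^2 * R = 13.17^2 * 0.0148 = 2.567 W

V=3.7321 V, P=49.15 W, Q=2.567 W


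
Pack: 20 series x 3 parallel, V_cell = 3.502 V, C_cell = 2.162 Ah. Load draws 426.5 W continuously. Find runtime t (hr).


Step 1: E_pack = Ns * V_cell * Np * C_cell = 20 * 3.502 * 3 * 2.162 = 454.28 Wh
Step 2: t = E_pack / P = 454.28 / 426.5 = 1.065 hr

1.065 hr


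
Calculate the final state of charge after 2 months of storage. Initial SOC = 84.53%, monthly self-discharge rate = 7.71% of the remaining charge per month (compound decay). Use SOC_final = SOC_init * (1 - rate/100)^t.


Monthly retention factor = 1 - 7.71/100 = 0.9229
Over 2 months: factor^2 = 0.85174
SOC_final = 84.53 * 0.85174 = 72.00%

72.00%


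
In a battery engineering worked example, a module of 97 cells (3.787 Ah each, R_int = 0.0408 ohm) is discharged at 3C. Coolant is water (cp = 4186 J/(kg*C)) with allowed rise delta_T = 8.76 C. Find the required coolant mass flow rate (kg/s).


Step 1: I = 3 * 3.787 = 11.361 A
Step 2: Q_cell = I^2 * R = 11.361^2 * 0.0408 = 5.2662 W
Step 3: Q_total = 97 * 5.2662 = 510.82 W
Step 4: m_dot = Q_total / (cp * dT) = 510.82 / (4186 * 8.76) = 0.01393 kg/s

0.01393 kg/s


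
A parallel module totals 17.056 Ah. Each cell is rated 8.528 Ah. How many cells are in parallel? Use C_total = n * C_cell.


n = C_total / C_cell = 17.056 / 8.528 = 2

2


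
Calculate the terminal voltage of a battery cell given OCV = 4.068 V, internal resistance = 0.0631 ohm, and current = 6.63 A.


IR drop = 6.63 * 0.0631 = 0.41835 V
V = 4.068 - 0.41835 = 3.650 V

3.650 V


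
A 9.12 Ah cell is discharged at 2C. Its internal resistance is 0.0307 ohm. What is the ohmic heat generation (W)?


Step 1: I = C_rate * capacity = 2 * 9.12 = 18.24 A
Step 2: Q = I^2 * R = 18.24^2 * 0.0307 = 332.7 * 0.0307 = 10.21 W

10.21 W


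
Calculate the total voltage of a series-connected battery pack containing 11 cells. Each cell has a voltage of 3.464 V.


With 11 cells in series at 3.464 V each, V_pack = 38.104 V

38.104 V


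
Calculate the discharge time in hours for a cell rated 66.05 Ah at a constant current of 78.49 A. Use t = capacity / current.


Runtime = 66.05 Ah / 78.49 A = 0.8415 hr

0.8415 hr


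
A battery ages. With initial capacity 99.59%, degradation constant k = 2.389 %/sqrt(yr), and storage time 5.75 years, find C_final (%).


sqrt(t) = sqrt(5.75) = 2.3979
C_final = 99.59 - 2.389 * 2.3979 = 93.86%

93.86%


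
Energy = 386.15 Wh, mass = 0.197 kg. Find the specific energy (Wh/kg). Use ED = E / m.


ED = E / m = 386.15 / 0.197 = 1960 Wh/kg

1960 Wh/kg


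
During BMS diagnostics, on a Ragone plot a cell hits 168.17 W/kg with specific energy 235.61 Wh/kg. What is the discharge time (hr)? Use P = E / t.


t = E / P = 235.61 / 168.17 = 1.401 hr

1.401 hr


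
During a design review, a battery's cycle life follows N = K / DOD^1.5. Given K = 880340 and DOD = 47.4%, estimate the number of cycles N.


Step 1: DOD^1.5 = 47.4^1.5 = 326.34
Step 2: N = 880340 / 326.34 = 2698 cycles

2698 cycles


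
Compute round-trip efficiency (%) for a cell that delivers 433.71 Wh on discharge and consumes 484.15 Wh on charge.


Round-trip efficiency = 433.71/484.15 * 100% = 89.58%

89.58%


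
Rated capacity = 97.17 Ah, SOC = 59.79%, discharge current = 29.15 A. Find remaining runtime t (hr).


Step 1: remaining = SOC/100 * C_total = 59.79/100 * 97.17 = 58.098 Ah
Step 2: t = remaining / I = 58.098 / 29.15 = 1.993 hr

1.993 hr


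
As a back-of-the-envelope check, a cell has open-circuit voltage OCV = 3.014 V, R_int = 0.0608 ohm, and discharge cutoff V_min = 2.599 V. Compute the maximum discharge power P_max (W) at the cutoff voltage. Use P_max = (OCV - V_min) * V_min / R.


dV = OCV - V_min = 0.415 V (so I_max = dV / R)
P_max = dV * V_min / R = 0.415 * 2.599 / 0.0608 = 17.74 W

17.74 W


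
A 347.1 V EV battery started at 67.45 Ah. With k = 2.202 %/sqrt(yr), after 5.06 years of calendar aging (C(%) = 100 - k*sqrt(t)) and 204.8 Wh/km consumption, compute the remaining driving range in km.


Step 1: capacity retention = 100 - 2.202 * sqrt(5.06) = 100 - 2.202 * 2.2494 = 95.047%
Step 2: C_now = 67.45 * 95.047/100 = 64.109 Ah
Step 3: E_pack = V * C_now = 347.1 * 64.109 = 22252 Wh
Step 4: range = E_pack / consumption = 22252 / 204.8 = 108.7 km

108.7 km


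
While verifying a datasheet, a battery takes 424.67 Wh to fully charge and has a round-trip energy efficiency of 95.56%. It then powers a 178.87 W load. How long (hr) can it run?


Step 1: E_discharge = eta/100 * E_charge = 95.56/100 * 424.67 = 405.81 Wh
Step 2: t = E_discharge / P = 405.81 / 178.87 = 2.269 hr

2.269 hr


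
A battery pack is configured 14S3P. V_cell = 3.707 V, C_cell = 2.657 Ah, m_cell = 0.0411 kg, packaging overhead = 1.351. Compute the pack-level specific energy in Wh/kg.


Step 1: V_pack = 14 * 3.707 = 51.898 V
Step 2: C_pack = 3 * 2.657 = 7.971 Ah
Step 3: E_pack = V_pack * C_pack = 51.898 * 7.971 = 413.68 Wh
Step 4: m_pack = 14 * 3 * 0.0411 * 1.351 = 2.3321 kg
Step 5: ED = E_pack / m_pack = 413.68 / 2.3321 = 177.4 Wh/kg

177.4 Wh/kg


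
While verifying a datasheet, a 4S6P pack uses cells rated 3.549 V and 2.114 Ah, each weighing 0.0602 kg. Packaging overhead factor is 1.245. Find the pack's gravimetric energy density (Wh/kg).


Step 1: V_pack = 4 * 3.549 = 14.196 V
Step 2: C_pack = 6 * 2.114 = 12.684 Ah
Step 3: E_pack = V_pack * C_pack = 14.196 * 12.684 = 180.06 Wh
Step 4: m_pack = 4 * 6 * 0.0602 * 1.245 = 1.7988 kg
Step 5: ED = E_pack / m_pack = 180.06 / 1.7988 = 100.1 Wh/kg

100.1 Wh/kg


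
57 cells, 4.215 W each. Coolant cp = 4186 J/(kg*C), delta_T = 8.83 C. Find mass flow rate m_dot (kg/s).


Step 1: Total heat Q = 57 * 4.215 W = 240.26 W
Step 2: denom = cp * dT = 4186 * 8.83 = 36962
Step 3: m_dot = 240.26 / 36962 = 0.006500 kg/s

0.006500 kg/s


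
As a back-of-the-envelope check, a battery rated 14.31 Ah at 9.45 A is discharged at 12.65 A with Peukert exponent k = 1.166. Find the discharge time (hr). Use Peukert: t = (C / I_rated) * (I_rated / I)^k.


t_rated = C / I_rated = 14.31 / 9.45 = 1.5143 hr
(I_rated/I)^k = (0.74704)^1.166 = 0.71174
t = t_rated * (I_rated/I)^k = 1.5143 * 0.71174 = 1.078 hr

1.078 hr


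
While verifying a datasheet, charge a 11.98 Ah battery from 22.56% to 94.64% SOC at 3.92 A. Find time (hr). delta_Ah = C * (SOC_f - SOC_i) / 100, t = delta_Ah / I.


delta_Ah = 11.98 * (94.64 - 22.56) / 100 = 8.6352 Ah
t = delta_Ah / I = 8.6352 / 3.92 = 2.203 hr

2.203 hr


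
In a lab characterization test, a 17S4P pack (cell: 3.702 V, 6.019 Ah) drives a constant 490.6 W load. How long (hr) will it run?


Step 1: E_pack = Ns * V_cell * Np * C_cell = 17 * 3.702 * 4 * 6.019 = 1515.2 Wh
Step 2: t = E_pack / P = 1515.2 / 490.6 = 3.088 hr

3.088 hr


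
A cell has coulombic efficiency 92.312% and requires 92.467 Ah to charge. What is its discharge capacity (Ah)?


Q_dis = eta/100 * Q_chg = 92.312/100 * 92.467 = 85.36 Ah

85.36 Ah


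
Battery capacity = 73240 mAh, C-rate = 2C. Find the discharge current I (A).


Convert: capacity = 73240 mAh = 73.24 Ah
I = C_rate * capacity = 2 * 73.24 = 146.48 A

146.48 A


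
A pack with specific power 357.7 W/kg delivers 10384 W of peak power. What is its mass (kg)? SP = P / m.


m = P / SP = 10384 / 357.7 = 29.03 kg

29.03 kg


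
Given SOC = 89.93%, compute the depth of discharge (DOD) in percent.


Complement of SOC: DOD = 100% - 89.93% = 10.07%

10.07%


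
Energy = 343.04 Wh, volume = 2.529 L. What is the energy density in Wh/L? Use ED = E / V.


ED = E / V = 343.04 / 2.529 = 135.6 Wh/L

135.6 Wh/L


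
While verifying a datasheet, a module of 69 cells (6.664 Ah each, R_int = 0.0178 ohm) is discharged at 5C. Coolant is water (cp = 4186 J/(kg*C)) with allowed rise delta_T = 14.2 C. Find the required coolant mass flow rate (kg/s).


Step 1: I = 5 * 6.664 = 33.32 A
Step 2: Q_cell = I^2 * R = 33.32^2 * 0.0178 = 19.762 W
Step 3: Q_total = 69 * 19.762 = 1363.6 W
Step 4: m_dot = Q_total / (cp * dT) = 1363.6 / (4186 * 14.2) = 0.02294 kg/s

0.02294 kg/s


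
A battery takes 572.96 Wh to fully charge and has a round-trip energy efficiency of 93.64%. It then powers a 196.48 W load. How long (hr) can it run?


Step 1: E_discharge = eta/100 * E_charge = 93.64/100 * 572.96 = 536.52 Wh
Step 2: t = E_discharge / P = 536.52 / 196.48 = 2.731 hr

2.731 hr


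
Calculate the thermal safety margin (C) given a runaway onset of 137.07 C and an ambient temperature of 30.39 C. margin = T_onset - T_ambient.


Safety margin = 137.07 C - 30.39 C = 106.68 C

106.68 C


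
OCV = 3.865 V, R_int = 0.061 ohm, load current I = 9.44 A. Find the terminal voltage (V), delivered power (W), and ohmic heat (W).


Step 1: V_terminal = OCV - I*R = 3.865 - 9.44 * 0.061 = 3.2892 V
Step 2: P_out = V_terminal * I = 3.2892 * 9.44 = 31.05 W
Step 3: Q = I^2 * R = 9.44^2 * 0.061 = 5.436 W

V=3.2892 V, P=31.05 W, Q=5.436 W


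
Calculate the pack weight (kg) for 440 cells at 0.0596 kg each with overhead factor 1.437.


m_pack = n * m_cell * overhead = 440 * 0.0596 * 1.437 = 37.68 kg

37.68 kg


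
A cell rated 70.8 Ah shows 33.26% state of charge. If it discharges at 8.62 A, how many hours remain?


Step 1: remaining = SOC/100 * C_total = 33.26/100 * 70.8 = 23.548 Ah
Step 2: t = remaining / I = 23.548 / 8.62 = 2.732 hr

2.732 hr


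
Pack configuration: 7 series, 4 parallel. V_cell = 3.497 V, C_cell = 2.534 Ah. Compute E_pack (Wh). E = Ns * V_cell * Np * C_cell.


E = Ns * Vcell * Np * Ccell = 7 * 3.497 * 4 * 2.534 = 248.1 Wh

248.1 Wh


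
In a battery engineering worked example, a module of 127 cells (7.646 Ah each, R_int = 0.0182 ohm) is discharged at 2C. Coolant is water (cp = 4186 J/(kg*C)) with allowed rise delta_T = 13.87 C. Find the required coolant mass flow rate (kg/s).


Step 1: I = 2 * 7.646 = 15.292 A
Step 2: Q_cell = I^2 * R = 15.292^2 * 0.0182 = 4.256 W
Step 3: Q_total = 127 * 4.256 = 540.51 W
Step 4: m_dot = Q_total / (cp * dT) = 540.51 / (4186 * 13.87) = 0.009310 kg/s

0.009310 kg/s


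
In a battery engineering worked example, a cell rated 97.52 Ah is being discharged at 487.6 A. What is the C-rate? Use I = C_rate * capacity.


Rearranging: C_rate = 487.6 / 97.52 = 5C

5C


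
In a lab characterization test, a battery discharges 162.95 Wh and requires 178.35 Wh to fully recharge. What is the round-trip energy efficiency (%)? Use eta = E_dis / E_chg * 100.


eta_e = E_dis / E_chg * 100 = 162.95 / 178.35 * 100 = 91.37%

91.37%


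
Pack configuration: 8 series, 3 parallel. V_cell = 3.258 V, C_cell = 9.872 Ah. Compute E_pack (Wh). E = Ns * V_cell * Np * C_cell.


V_pack = 8 * 3.258 = 26.064 V
C_pack = 3 * 9.872 = 29.616 Ah
E = V_pack * C_pack = 26.064 * 29.616 = 771.9 Wh

771.9 Wh


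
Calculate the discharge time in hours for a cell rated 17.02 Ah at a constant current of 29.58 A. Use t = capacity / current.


Runtime = 17.02 Ah / 29.58 A = 0.5754 hr

0.5754 hr


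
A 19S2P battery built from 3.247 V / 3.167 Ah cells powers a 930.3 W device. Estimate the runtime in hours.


Step 1: E_pack = Ns * V_cell * Np * C_cell = 19 * 3.247 * 2 * 3.167 = 390.76 Wh
Step 2: t = E_pack / P = 390.76 / 930.3 = 0.4200 hr

0.4200 hr


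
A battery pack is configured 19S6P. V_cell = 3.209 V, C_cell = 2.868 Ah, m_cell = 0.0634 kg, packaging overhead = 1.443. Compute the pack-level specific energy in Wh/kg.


Step 1: V_pack = 19 * 3.209 = 60.971 V
Step 2: C_pack = 6 * 2.868 = 17.208 Ah
Step 3: E_pack = V_pack * C_pack = 60.971 * 17.208 = 1049.2 Wh
Step 4: m_pack = 19 * 6 * 0.0634 * 1.443 = 10.429 kg
Step 5: ED = E_pack / m_pack = 1049.2 / 10.429 = 100.6 Wh/kg

100.6 Wh/kg


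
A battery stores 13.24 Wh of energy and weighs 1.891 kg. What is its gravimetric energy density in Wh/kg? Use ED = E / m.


ED = E / m = 13.24 / 1.891 = 7.002 Wh/kg

7.002 Wh/kg


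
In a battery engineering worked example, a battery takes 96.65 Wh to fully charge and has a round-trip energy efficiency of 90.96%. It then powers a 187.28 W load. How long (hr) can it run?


Step 1: E_discharge = eta/100 * E_charge = 90.96/100 * 96.65 = 87.913 Wh
Step 2: t = E_discharge / P = 87.913 / 187.28 = 0.4694 hr

0.4694 hr


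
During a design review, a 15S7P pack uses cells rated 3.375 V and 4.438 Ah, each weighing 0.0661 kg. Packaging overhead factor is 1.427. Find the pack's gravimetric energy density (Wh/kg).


Step 1: V_pack = 15 * 3.375 = 50.625 V
Step 2: C_pack = 7 * 4.438 = 31.066 Ah
Step 3: E_pack = V_pack * C_pack = 50.625 * 31.066 = 1572.7 Wh
Step 4: m_pack = 15 * 7 * 0.0661 * 1.427 = 9.9041 kg
Step 5: ED = E_pack / m_pack = 1572.7 / 9.9041 = 158.8 Wh/kg

158.8 Wh/kg


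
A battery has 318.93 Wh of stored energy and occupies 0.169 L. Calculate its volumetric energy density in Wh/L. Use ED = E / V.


Volumetric ED = 318.93 Wh / 0.169 L = 1887 Wh/L

1887 Wh/L


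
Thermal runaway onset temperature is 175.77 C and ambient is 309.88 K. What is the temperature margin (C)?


Convert: T_ambient = 309.88 K = 36.73 C
margin = 175.77 - 36.73 = 139.04 C

139.04 C


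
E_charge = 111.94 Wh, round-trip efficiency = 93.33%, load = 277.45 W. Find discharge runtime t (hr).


Step 1: E_discharge = eta/100 * E_charge = 93.33/100 * 111.94 = 104.47 Wh
Step 2: t = E_discharge / P = 104.47 / 277.45 = 0.3765 hr

0.3765 hr


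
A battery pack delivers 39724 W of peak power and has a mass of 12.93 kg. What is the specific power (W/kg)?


Specific power = 39724 W / 12.93 kg = 3072 W/kg

3072 W/kg


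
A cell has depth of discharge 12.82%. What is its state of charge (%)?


SOC = 100 - DOD = 100 - 12.82 = 87.18%

87.18%


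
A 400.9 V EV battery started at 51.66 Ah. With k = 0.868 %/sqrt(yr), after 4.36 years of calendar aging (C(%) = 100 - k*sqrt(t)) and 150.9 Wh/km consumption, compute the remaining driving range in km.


Step 1: capacity retention = 100 - 0.868 * sqrt(4.36) = 100 - 0.868 * 2.0881 = 98.188%
Step 2: C_now = 51.66 * 98.188/100 = 50.724 Ah
Step 3: E_pack = V * C_now = 400.9 * 50.724 = 20335 Wh
Step 4: range = E_pack / consumption = 20335 / 150.9 = 134.8 km

134.8 km


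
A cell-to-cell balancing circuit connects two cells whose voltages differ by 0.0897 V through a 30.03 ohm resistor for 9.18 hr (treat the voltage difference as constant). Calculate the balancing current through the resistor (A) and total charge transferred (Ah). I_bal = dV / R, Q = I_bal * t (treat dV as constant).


First, Ohm's law: I_bal = 0.0897 V / 30.03 ohm = 0.002987 A
Then Q = I * t = 0.002987 A * 9.18 hr = 0.02742 Ah

I=0.002987 A, Q=0.02742 Ah


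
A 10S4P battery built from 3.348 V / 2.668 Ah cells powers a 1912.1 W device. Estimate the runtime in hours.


Step 1: E_pack = Ns * V_cell * Np * C_cell = 10 * 3.348 * 4 * 2.668 = 357.3 Wh
Step 2: t = E_pack / P = 357.3 / 1912.1 = 0.1869 hr

0.1869 hr


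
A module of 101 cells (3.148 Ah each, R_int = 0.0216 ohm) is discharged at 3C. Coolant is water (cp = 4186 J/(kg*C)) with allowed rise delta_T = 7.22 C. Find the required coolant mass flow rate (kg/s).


Step 1: I = 3 * 3.148 = 9.444 A
Step 2: Q_cell = I^2 * R = 9.444^2 * 0.0216 = 1.9265 W
Step 3: Q_total = 101 * 1.9265 = 194.58 W
Step 4: m_dot = Q_total / (cp * dT) = 194.58 / (4186 * 7.22) = 0.006438 kg/s

0.006438 kg/s


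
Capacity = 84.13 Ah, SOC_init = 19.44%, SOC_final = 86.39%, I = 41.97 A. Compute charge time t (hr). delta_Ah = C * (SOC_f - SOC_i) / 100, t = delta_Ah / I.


delta_Ah = 84.13 * (86.39 - 19.44) / 100 = 56.325 Ah
t = delta_Ah / I = 56.325 / 41.97 = 1.342 hr

1.342 hr


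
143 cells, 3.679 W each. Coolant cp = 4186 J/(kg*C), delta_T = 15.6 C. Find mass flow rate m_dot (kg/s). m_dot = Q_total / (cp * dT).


Step 1: Total heat Q = 143 * 3.679 W = 526.1 W
Step 2: denom = cp * dT = 4186 * 15.6 = 65302
Step 3: m_dot = 526.1 / 65302 = 0.008056 kg/s

0.008056 kg/s


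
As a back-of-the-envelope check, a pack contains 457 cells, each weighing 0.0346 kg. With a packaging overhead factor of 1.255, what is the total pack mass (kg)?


Cell mass sum = 457 * 0.0346 = 15.812 kg
With overhead 1.255: m_pack = 15.812 * 1.255 = 19.84 kg

19.84 kg


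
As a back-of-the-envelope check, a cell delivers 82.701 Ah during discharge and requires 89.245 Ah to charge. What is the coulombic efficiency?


Coulombic efficiency = 82.701/89.245 * 100% = 92.67%

92.67%


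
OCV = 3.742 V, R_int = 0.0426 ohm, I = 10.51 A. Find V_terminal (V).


V = OCV - I*R = 3.742 - 10.51 * 0.0426 = 3.294 V

3.294 V


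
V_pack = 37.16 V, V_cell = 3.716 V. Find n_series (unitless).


n = V_pack / V_cell = 37.16 / 3.716 = 10

10


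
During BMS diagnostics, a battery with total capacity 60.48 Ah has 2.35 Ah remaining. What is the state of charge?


SOC% = 2.35 / 60.48 * 100 = 3.886%

3.886%


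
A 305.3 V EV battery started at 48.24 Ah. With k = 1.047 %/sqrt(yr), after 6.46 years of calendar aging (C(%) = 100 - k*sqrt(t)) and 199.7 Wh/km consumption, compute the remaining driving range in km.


Step 1: capacity retention = 100 - 1.047 * sqrt(6.46) = 100 - 1.047 * 2.5417 = 97.339%
Step 2: C_now = 48.24 * 97.339/100 = 46.956 Ah
Step 3: E_pack = V * C_now = 305.3 * 46.956 = 14336 Wh
Step 4: range = E_pack / consumption = 14336 / 199.7 = 71.79 km

71.79 km


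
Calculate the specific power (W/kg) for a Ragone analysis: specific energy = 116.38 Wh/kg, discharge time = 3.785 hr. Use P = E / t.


P_specific = E / t = 116.38 / 3.785 = 30.75 W/kg

30.75 W/kg


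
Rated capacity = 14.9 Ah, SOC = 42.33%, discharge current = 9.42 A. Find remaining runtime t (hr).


Step 1: remaining = SOC/100 * C_total = 42.33/100 * 14.9 = 6.3072 Ah
Step 2: t = remaining / I = 6.3072 / 9.42 = 0.6696 hr

0.6696 hr


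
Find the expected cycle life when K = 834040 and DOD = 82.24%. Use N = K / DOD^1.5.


Step 1: DOD^1.5 = 82.24^1.5 = 745.8
Step 2: N = 834040 / 745.8 = 1118 cycles

1118 cycles


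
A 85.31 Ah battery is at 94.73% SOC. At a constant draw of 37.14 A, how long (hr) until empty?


Step 1: remaining = SOC/100 * C_total = 94.73/100 * 85.31 = 80.814 Ah
Step 2: t = remaining / I = 80.814 / 37.14 = 2.176 hr

2.176 hr


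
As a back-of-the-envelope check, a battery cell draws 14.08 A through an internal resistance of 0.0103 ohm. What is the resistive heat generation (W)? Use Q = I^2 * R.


Q = I^2 * R = 14.08^2 * 0.0103 = 2.042 W

2.042 W


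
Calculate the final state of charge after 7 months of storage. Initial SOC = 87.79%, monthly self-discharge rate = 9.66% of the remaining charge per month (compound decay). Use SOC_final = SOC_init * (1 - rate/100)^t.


Monthly retention factor = 1 - 9.66/100 = 0.9034
Over 7 months: factor^7 = 0.49109
SOC_final = 87.79 * 0.49109 = 43.11%

43.11%


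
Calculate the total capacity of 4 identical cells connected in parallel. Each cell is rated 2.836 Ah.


Parallel capacities add: 4 * 2.836 Ah = 11.344 Ah

11.344 Ah


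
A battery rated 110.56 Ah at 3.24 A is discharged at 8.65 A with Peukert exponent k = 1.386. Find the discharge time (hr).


Step 1: t_rated = C / I_rated = 110.56 / 3.24 = 34.123 hr
Step 2: ratio = 3.24 / 8.65 = 0.37457
Step 3: ratio^k = 0.37457^1.386 = 0.2564
Step 4: t = t_rated * ratio^k = 34.123 * 0.2564 = 8.749 hr

8.749 hr


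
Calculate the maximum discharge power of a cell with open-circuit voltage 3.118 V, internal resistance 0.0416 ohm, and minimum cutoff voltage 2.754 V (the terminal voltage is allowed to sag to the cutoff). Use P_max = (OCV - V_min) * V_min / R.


P_max = (OCV - V_min) * V_min / R = (3.118 - 2.754) * 2.754 / 0.0416 = 0.364 * 2.754 / 0.0416 = 24.10 W

24.10 W


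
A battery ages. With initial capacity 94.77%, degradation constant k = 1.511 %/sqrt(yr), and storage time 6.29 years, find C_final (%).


sqrt(t) = sqrt(6.29) = 2.508
C_final = 94.77 - 1.511 * 2.508 = 90.98%

90.98%


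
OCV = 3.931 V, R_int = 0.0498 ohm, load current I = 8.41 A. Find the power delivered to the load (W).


Step 1: V_terminal = OCV - I*R = 3.931 - 8.41 * 0.0498 = 3.5122 V
Step 2: P_out = V_terminal * I = 3.5122 * 8.41 = 29.54 W

29.54 W


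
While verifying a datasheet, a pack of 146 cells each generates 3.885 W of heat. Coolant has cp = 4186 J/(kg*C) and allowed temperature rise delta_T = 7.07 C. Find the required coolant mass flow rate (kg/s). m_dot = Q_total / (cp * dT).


Step 1: Total heat Q = 146 * 3.885 W = 567.21 W
Step 2: denom = cp * dT = 4186 * 7.07 = 29595
Step 3: m_dot = 567.21 / 29595 = 0.01917 kg/s

0.01917 kg/s


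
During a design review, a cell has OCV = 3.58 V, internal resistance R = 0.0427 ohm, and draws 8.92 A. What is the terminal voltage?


V = OCV - I*R = 3.58 - 8.92 * 0.0427 = 3.199 V

3.199 V


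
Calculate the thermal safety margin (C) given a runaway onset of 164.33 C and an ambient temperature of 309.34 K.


Convert: T_ambient = 309.34 K = 36.19 C
margin = 164.33 - 36.19 = 128.14 C

128.14 C


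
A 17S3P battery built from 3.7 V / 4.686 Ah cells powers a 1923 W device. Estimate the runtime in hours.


Step 1: E_pack = Ns * V_cell * Np * C_cell = 17 * 3.7 * 3 * 4.686 = 884.25 Wh
Step 2: t = E_pack / P = 884.25 / 1923 = 0.4598 hr

0.4598 hr


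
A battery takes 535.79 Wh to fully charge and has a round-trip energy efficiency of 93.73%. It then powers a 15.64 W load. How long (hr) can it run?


Step 1: E_discharge = eta/100 * E_charge = 93.73/100 * 535.79 = 502.2 Wh
Step 2: t = E_discharge / P = 502.2 / 15.64 = 32.11 hr

32.11 hr


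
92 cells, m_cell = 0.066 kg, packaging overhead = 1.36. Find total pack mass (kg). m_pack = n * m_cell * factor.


m_pack = n * m_cell * overhead = 92 * 0.066 * 1.36 = 8.258 kg

8.258 kg


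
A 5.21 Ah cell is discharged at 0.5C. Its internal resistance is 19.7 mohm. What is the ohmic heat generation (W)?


Convert: R = 19.7 mohm = 0.0197 ohm
Step 1: I = C_rate * capacity = 0.5 * 5.21 = 2.605 A
Step 2: Q = I^2 * R = 2.605^2 * 0.0197 = 6.786 * 0.0197 = 0.1337 W

0.1337 W


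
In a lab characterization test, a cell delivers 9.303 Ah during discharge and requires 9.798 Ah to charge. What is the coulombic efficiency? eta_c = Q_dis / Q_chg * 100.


eta_c = Q_dis / Q_chg * 100 = 9.303 / 9.798 * 100 = 94.95%

94.95%


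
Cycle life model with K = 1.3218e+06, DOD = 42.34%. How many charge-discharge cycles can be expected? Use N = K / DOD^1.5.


Step 1: DOD^1.5 = 42.34^1.5 = 275.5
Step 2: N = 1.3218e+06 / 275.5 = 4798 cycles

4798 cycles


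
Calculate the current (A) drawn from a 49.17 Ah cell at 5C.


I = C_rate * capacity = 5 * 49.17 = 245.85 A

245.85 A


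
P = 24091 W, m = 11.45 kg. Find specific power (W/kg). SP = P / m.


SP = P / m = 24091 / 11.45 = 2104 W/kg

2104 W/kg


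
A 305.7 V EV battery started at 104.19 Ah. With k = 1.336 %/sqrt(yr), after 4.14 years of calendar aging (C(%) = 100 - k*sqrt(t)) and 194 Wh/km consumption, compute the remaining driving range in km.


Step 1: capacity retention = 100 - 1.336 * sqrt(4.14) = 100 - 1.336 * 2.0347 = 97.282%
Step 2: C_now = 104.19 * 97.282/100 = 101.36 Ah
Step 3: E_pack = V * C_now = 305.7 * 101.36 = 30986 Wh
Step 4: range = E_pack / consumption = 30986 / 194 = 159.7 km

159.7 km


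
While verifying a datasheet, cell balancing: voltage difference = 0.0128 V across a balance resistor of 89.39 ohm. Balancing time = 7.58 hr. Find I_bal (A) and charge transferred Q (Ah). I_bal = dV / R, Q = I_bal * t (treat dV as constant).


First, Ohm's law: I_bal = 0.0128 V / 89.39 ohm = 1.4319e-04 A
Then Q = I * t = 1.4319e-04 A * 7.58 hr = 0.001085 Ah

I=1.4319e-04 A, Q=0.001085 Ah


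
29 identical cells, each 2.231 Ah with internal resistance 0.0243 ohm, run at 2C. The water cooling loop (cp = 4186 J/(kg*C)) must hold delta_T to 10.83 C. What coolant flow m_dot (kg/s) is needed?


Step 1: I = 2 * 2.231 = 4.462 A
Step 2: Q_cell = I^2 * R = 4.462^2 * 0.0243 = 0.4838 W
Step 3: Q_total = 29 * 0.4838 = 14.03 W
Step 4: m_dot = Q_total / (cp * dT) = 14.03 / (4186 * 10.83) = 3.095e-04 kg/s

3.095e-04 kg/s


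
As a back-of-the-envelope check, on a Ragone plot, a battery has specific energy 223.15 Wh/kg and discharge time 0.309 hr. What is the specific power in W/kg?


P_specific = E / t = 223.15 / 0.309 = 722.2 W/kg

722.2 W/kg


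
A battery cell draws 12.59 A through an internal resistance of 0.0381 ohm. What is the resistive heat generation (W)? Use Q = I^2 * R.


Q = I^2 * R = 12.59^2 * 0.0381 = 6.039 W

6.039 W


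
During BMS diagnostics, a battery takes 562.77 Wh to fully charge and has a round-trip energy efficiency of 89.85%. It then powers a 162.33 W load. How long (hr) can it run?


Step 1: E_discharge = eta/100 * E_charge = 89.85/100 * 562.77 = 505.65 Wh
Step 2: t = E_discharge / P = 505.65 / 162.33 = 3.115 hr

3.115 hr


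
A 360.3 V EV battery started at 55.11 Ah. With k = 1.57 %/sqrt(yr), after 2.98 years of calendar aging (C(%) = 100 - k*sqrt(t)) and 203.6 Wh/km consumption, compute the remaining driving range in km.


Step 1: capacity retention = 100 - 1.57 * sqrt(2.98) = 100 - 1.57 * 1.7263 = 97.29%
Step 2: C_now = 55.11 * 97.29/100 = 53.617 Ah
Step 3: E_pack = V * C_now = 360.3 * 53.617 = 19318 Wh
Step 4: range = E_pack / consumption = 19318 / 203.6 = 94.88 km

94.88 km


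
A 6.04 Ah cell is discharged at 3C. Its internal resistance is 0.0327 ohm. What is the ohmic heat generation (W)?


Step 1: I = C_rate * capacity = 3 * 6.04 = 18.12 A
Step 2: Q = I^2 * R = 18.12^2 * 0.0327 = 328.33 * 0.0327 = 10.74 W

10.74 W


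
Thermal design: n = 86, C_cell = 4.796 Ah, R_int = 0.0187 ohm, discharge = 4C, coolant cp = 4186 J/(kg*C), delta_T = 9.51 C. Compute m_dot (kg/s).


Step 1: I = 4 * 4.796 = 19.184 A
Step 2: Q_cell = I^2 * R = 19.184^2 * 0.0187 = 6.8821 W
Step 3: Q_total = 86 * 6.8821 = 591.86 W
Step 4: m_dot = Q_total / (cp * dT) = 591.86 / (4186 * 9.51) = 0.01487 kg/s

0.01487 kg/s
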